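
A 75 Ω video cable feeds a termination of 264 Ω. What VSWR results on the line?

Γ = (264 − 75)/(264 + 75) = 0.558
VSWR = (1 + 0.558)/(1 − 0.558)

VSWR ≈ 3.52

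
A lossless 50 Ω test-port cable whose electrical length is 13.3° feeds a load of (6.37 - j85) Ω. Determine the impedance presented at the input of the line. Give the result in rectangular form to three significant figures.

tan(βl) = tan(13.3°) = 0.236
Z_in = Z_0·(Z_L + jZ_0·tanβl)/(Z_0 + jZ_L·tanβl)
     = 50·(6.37 − j73.2)/(70.1 + j1.51)

Z_in ≈ 3.42 − j52.3 Ω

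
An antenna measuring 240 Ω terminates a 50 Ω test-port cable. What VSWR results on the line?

VSWR ≈ 4.8

For a purely resistive load, VSWR = R_L/Z_0 or Z_0/R_L (whichever > 1) = 240/50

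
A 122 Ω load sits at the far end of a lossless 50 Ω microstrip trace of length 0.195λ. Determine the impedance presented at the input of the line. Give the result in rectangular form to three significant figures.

Z_in ≈ 22.7 − j14.7 Ω

βl = 2π × 0.195 = 70.2°
tan(βl) = tan(70.2°) = 2.78
Z_in = Z_0·(Z_L + jZ_0·tanβl)/(Z_0 + jZ_L·tanβl)
     = 50·(122 + j139)/(50 + j339)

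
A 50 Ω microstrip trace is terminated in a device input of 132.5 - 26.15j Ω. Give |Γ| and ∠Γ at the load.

Γ ≈ 0.469 ∠ -9.43°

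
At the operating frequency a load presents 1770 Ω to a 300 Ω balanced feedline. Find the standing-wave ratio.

VSWR ≈ 5.9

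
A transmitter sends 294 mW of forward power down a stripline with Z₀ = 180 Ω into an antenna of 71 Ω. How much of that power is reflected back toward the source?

Γ = (71 − 180)/(71 + 180) = -0.434
|Γ|² = 0.189
P_refl = |Γ|²·P_inc = 55.4 mW, P_del = (1 − |Γ|²)·P_inc = 239 mW

P_reflected ≈ 55.4 mW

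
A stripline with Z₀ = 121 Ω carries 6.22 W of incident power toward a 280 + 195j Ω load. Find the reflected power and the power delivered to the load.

P_reflected ≈ 1.98 W; P_delivered ≈ 4.24 W

|Γ| = |(159 + j195)/(401 + j195)| = 0.564
|Γ|² = 0.318
P_refl = |Γ|²·P_inc = 1.98 W, P_del = (1 − |Γ|²)·P_inc = 4.24 W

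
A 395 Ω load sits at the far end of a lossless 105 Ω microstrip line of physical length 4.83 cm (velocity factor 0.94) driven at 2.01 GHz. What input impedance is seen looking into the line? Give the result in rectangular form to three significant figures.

Z_in ≈ 39.3 + j63.6 Ω

λ = v/f = 0.94·c / 2.01 GHz = 0.14 m
βl = 2π·l/λ = 2π × 0.344 = 124°
tan(βl) = tan(124°) = -1.49
Z_in = Z_0·(Z_L + jZ_0·tanβl)/(Z_0 + jZ_L·tanβl)
     = 105·(395 − j156)/(105 − j587)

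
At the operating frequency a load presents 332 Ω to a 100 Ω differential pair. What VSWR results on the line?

For a purely resistive load, VSWR = R_L/Z_0 or Z_0/R_L (whichever > 1) = 332/100

VSWR ≈ 3.32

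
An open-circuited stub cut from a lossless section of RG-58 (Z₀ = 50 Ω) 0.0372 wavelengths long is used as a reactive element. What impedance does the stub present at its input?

βl = 2π × 0.0372 = 13.4°
tan(βl) = 0.238
For an open-circuited stub, Z_in = −jZ_0·cot(βl) = −jZ_0/tan(βl)

Z_in ≈ −j210 Ω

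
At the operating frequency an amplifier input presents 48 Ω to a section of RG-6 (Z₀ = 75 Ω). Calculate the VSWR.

Γ = (48 − 75)/(48 + 75) = -0.22
VSWR = (1 + 0.22)/(1 − 0.22)

VSWR ≈ 1.56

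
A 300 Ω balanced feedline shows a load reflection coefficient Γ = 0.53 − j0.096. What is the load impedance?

Z_L ≈ 925 − j250 Ω

Z_L = Z_0·(1 + Γ)/(1 − Γ) = 300·(1.53 − j0.096)/(0.47 + j0.096)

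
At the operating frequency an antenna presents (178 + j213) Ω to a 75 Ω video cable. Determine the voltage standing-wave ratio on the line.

VSWR ≈ 6.03

Γ = (Z_L − Z_0)/(Z_L + Z_0) = (103 + j213)/(253 + j213)
|Γ| = 237/331 = 0.715
VSWR = (1 + |Γ|)/(1 − |Γ|) = 1.72/0.285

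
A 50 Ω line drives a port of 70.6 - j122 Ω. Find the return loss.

Γ = (20.6 − j122)/(120.6 − j122), |Γ| = 0.721
RL = −20·log₁₀|Γ| = −20·log₁₀(0.721)

RL ≈ 2.84 dB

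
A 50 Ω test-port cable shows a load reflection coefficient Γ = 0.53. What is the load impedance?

Z_L = Z_0·(1 + Γ)/(1 − Γ) = 50·(1.53)/(0.47)

Z_L ≈ 163 Ω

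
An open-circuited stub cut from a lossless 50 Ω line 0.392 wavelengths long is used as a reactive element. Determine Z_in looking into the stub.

Z_in ≈ +j62 Ω

βl = 2π × 0.392 = 141°
tan(βl) = -0.806
For an open-circuited stub, Z_in = −jZ_0·cot(βl) = −jZ_0/tan(βl)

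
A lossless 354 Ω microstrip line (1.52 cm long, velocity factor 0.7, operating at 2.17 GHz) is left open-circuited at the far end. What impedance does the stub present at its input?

Z_in ≈ −j234 Ω

λ = v/f = 0.7·c / 2.17 GHz = 0.0968 m
βl = 2π·l/λ = 2π × 0.157 = 56.5°
tan(βl) = 1.51
For an open-circuited stub, Z_in = −jZ_0·cot(βl) = −jZ_0/tan(βl)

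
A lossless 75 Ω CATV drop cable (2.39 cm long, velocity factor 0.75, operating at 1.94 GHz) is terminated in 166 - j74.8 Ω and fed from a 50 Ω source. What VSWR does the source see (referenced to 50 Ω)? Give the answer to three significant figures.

VSWR ≈ 1.85

λ = v/f = 0.75·c / 1.94 GHz = 0.116 m
βl = 2π·l/λ = 2π × 0.206 = 74.2°
tan(βl) = 3.53
Z_in = Z_0·(Z_L + jZ_0·tanβl)/(Z_0 + jZ_L·tanβl) = 27.4 − j5.38 Ω
Γ_s = (Z_in − Z_s)/(Z_in + Z_s) = (-22.6 − j5.38)/(77.4 − j5.38), |Γ_s| = 0.299
VSWR = (1 + |Γ_s|)/(1 − |Γ_s|)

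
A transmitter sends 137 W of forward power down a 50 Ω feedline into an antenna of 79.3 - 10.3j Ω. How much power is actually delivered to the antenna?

|Γ| = |(29.3 − j10.3)/(129.3 − j10.3)| = 0.239
|Γ|² = 0.0573
P_refl = |Γ|²·P_inc = 7.85 W, P_del = (1 − |Γ|²)·P_inc = 129 W

P_delivered ≈ 129 W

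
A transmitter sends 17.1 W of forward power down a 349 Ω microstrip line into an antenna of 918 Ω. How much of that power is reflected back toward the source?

P_reflected ≈ 3.45 W

Γ = (918 − 349)/(918 + 349) = 0.449
|Γ|² = 0.202
P_refl = |Γ|²·P_inc = 3.45 W, P_del = (1 − |Γ|²)·P_inc = 13.7 W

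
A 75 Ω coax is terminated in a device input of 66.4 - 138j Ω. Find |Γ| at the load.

Γ = (Z_L − Z_0)/(Z_L + Z_0) = (-8.6 − j138)/(141.4 − j138)
|Γ| = 138/198

|Γ| ≈ 0.7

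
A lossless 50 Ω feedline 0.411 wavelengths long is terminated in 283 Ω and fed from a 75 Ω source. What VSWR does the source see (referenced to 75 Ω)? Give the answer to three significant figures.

VSWR ≈ 5.13

βl = 2π × 0.411 = 148°
tan(βl) = -0.626
Z_in = Z_0·(Z_L + jZ_0·tanβl)/(Z_0 + jZ_L·tanβl) = 29.1 + j71.7 Ω
Γ_s = (Z_in − Z_s)/(Z_in + Z_s) = (-45.9 + j71.7)/(104 + j71.7), |Γ_s| = 0.674
VSWR = (1 + |Γ_s|)/(1 − |Γ_s|)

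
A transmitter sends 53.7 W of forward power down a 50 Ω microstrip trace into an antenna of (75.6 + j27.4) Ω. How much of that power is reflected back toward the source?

|Γ| = |(25.6 + j27.4)/(125.6 + j27.4)| = 0.292
|Γ|² = 0.0851
P_refl = |Γ|²·P_inc = 4.57 W, P_del = (1 − |Γ|²)·P_inc = 49.1 W

P_reflected ≈ 4.57 W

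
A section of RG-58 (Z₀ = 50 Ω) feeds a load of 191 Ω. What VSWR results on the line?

VSWR ≈ 3.82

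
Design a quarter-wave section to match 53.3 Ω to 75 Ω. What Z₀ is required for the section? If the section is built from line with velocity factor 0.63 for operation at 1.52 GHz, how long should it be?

Z_qwt = √(Z_0·R_L) = √(75 × 53.3) = √3998
λ = 0.63·c/f = 0.124 m, so l = λ/4 = 0.0311 m

Z_qwt ≈ 63.2 Ω; length ≈ 3.11 cm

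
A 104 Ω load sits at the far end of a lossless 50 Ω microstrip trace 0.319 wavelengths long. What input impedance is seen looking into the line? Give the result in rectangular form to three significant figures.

βl = 2π × 0.319 = 115°
tan(βl) = tan(115°) = -2.16
Z_in = Z_0·(Z_L + jZ_0·tanβl)/(Z_0 + jZ_L·tanβl)
     = 50·(104 − j108)/(50 − j225)

Z_in ≈ 27.8 + j17 Ω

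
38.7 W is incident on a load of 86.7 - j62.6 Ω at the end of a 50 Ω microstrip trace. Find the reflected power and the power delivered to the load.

|Γ| = |(36.7 − j62.6)/(136.7 − j62.6)| = 0.483
|Γ|² = 0.233
P_refl = |Γ|²·P_inc = 9.01 W, P_del = (1 − |Γ|²)·P_inc = 29.7 W

P_reflected ≈ 9.01 W; P_delivered ≈ 29.7 W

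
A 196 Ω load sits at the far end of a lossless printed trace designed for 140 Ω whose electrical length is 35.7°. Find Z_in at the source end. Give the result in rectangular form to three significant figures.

tan(βl) = tan(35.7°) = 0.719
Z_in = Z_0·(Z_L + jZ_0·tanβl)/(Z_0 + jZ_L·tanβl)
     = 140·(196 + j101)/(140 + j141)

Z_in ≈ 148 − j48 Ω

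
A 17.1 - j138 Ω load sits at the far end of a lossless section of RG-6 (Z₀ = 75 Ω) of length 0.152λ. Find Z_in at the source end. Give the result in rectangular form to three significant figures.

βl = 2π × 0.152 = 54.7°
tan(βl) = tan(54.7°) = 1.41
Z_in = Z_0·(Z_L + jZ_0·tanβl)/(Z_0 + jZ_L·tanβl)
     = 75·(17.1 − j32)/(270 + j24.2)

Z_in ≈ 3.92 − j9.24 Ω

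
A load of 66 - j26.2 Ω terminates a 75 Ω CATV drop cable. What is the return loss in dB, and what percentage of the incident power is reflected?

Γ = (-9 − j26.2)/(141 − j26.2), |Γ| = 0.193
RL = −20·log₁₀(0.193) = 14.3 dB
P_refl/P_inc = |Γ|² = 0.0373

RL ≈ 14.3 dB; 3.73% of incident power reflected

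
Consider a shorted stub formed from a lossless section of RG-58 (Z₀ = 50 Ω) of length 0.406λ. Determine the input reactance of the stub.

X_in ≈ -33.5 Ω (capacitive)

βl = 2π × 0.406 = 146°
tan(βl) = -0.67
For a shorted stub, Z_in = jZ_0·tan(βl)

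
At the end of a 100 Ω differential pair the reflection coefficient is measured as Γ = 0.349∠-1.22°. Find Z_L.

Z_L = Z_0·(1 + Γ)/(1 − Γ) = 100·(1.35 − j0.00743)/(0.651 + j0.00743)

Z_L ≈ 207 − j3.51 Ω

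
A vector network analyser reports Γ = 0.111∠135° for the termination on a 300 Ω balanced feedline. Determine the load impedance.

Z_L ≈ 253 + j40.3 Ω

Z_L = Z_0·(1 + Γ)/(1 − Γ) = 300·(0.922 + j0.0785)/(1.08 − j0.0785)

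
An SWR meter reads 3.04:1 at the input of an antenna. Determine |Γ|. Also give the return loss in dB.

|Γ| = (S − 1)/(S + 1) = (3.04 − 1)/(3.04 + 1) = 2.04/4.04
RL = −20·log₁₀|Γ| = −20·log₁₀(0.505)

|Γ| ≈ 0.505; return loss ≈ 5.94 dB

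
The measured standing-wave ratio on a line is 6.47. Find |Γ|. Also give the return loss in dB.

|Γ| = (S − 1)/(S + 1) = (6.47 − 1)/(6.47 + 1) = 5.47/7.47
RL = −20·log₁₀|Γ| = −20·log₁₀(0.732)

|Γ| ≈ 0.732; return loss ≈ 2.71 dB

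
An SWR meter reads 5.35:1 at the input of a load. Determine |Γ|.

|Γ| = (S − 1)/(S + 1) = (5.35 − 1)/(5.35 + 1) = 4.35/6.35

|Γ| ≈ 0.685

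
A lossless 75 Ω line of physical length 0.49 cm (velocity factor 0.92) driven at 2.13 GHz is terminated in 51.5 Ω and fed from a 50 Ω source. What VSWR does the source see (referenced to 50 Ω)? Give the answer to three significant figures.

λ = v/f = 0.92·c / 2.13 GHz = 0.13 m
βl = 2π·l/λ = 2π × 0.0378 = 13.6°
tan(βl) = 0.242
Z_in = Z_0·(Z_L + jZ_0·tanβl)/(Z_0 + jZ_L·tanβl) = 53.1 + j9.34 Ω
Γ_s = (Z_in − Z_s)/(Z_in + Z_s) = (3.05 + j9.34)/(103 + j9.34), |Γ_s| = 0.095
VSWR = (1 + |Γ_s|)/(1 − |Γ_s|)

VSWR ≈ 1.21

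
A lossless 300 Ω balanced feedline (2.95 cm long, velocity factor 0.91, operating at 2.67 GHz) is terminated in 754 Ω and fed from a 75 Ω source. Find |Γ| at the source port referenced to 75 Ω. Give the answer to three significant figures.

λ = v/f = 0.91·c / 2.67 GHz = 0.102 m
βl = 2π·l/λ = 2π × 0.289 = 104°
tan(βl) = -4.05
Z_in = Z_0·(Z_L + jZ_0·tanβl)/(Z_0 + jZ_L·tanβl) = 125 + j61.7 Ω
Γ_s = (Z_in − Z_s)/(Z_in + Z_s) = (50.4 + j61.7)/(200 + j61.7), |Γ_s| = 0.38

|Γ| ≈ 0.38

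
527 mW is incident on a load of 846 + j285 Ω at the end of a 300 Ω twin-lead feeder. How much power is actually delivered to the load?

P_delivered ≈ 384 mW

|Γ| = |(546 + j285)/(1146 + j285)| = 0.522
|Γ|² = 0.272
P_refl = |Γ|²·P_inc = 143 mW, P_del = (1 − |Γ|²)·P_inc = 384 mW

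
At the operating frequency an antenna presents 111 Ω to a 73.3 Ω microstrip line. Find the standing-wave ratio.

For a purely resistive load, VSWR = R_L/Z_0 or Z_0/R_L (whichever > 1) = 111/73.3

VSWR ≈ 1.51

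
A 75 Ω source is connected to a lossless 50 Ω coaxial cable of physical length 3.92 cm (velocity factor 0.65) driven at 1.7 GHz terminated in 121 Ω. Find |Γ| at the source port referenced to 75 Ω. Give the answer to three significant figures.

|Γ| ≈ 0.51

λ = v/f = 0.65·c / 1.7 GHz = 0.115 m
βl = 2π·l/λ = 2π × 0.342 = 123°
tan(βl) = -1.54
Z_in = Z_0·(Z_L + jZ_0·tanβl)/(Z_0 + jZ_L·tanβl) = 27.4 + j25.1 Ω
Γ_s = (Z_in − Z_s)/(Z_in + Z_s) = (-47.6 + j25.1)/(102 + j25.1), |Γ_s| = 0.51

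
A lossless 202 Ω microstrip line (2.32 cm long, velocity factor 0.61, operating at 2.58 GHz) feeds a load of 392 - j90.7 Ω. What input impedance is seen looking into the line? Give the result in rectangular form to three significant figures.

λ = v/f = 0.61·c / 2.58 GHz = 0.0709 m
βl = 2π·l/λ = 2π × 0.327 = 118°
tan(βl) = tan(118°) = -1.9
Z_in = Z_0·(Z_L + jZ_0·tanβl)/(Z_0 + jZ_L·tanβl)
     = 202·(392 − j475)/(29.6 − j745)

Z_in ≈ 133 + j101 Ω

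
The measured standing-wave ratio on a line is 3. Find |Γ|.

|Γ| ≈ 0.5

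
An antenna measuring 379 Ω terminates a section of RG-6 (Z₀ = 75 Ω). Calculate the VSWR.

VSWR ≈ 5.05

Γ = (379 − 75)/(379 + 75) = 0.67
VSWR = (1 + 0.67)/(1 − 0.67)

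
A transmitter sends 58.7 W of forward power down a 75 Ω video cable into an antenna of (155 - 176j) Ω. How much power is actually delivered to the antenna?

|Γ| = |(80 − j176)/(230 − j176)| = 0.668
|Γ|² = 0.446
P_refl = |Γ|²·P_inc = 26.2 W, P_del = (1 − |Γ|²)·P_inc = 32.5 W

P_delivered ≈ 32.5 W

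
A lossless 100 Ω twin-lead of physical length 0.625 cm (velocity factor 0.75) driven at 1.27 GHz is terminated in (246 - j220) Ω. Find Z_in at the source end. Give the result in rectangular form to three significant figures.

Z_in ≈ 102 − j170 Ω

λ = v/f = 0.75·c / 1.27 GHz = 0.177 m
βl = 2π·l/λ = 2π × 0.0353 = 12.7°
tan(βl) = tan(12.7°) = 0.225
Z_in = Z_0·(Z_L + jZ_0·tanβl)/(Z_0 + jZ_L·tanβl)
     = 100·(246 − j197)/(150 + j55.4)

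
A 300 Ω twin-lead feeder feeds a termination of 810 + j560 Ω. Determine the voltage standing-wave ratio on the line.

Γ = (Z_L − Z_0)/(Z_L + Z_0) = (510 + j560)/(1110 + j560)
|Γ| = 757/1240 = 0.609
VSWR = (1 + |Γ|)/(1 − |Γ|) = 1.61/0.391

VSWR ≈ 4.12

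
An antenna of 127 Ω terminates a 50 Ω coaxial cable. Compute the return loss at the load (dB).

Γ = (127 − 50)/(127 + 50) = 0.435
RL = −20·log₁₀|Γ| = −20·log₁₀(0.435)

RL ≈ 7.23 dB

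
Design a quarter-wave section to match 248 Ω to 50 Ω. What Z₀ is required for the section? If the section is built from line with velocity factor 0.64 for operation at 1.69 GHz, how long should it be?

Z_qwt = √(Z_0·R_L) = √(50 × 248) = √12400
λ = 0.64·c/f = 0.114 m, so l = λ/4 = 0.0284 m

Z_qwt ≈ 111 Ω; length ≈ 2.84 cm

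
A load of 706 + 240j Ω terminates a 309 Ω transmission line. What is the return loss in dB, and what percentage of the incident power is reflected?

RL ≈ 7.04 dB; 19.8% of incident power reflected

Γ = (397 + j240)/(1015 + j240), |Γ| = 0.445
RL = −20·log₁₀(0.445) = 7.04 dB
P_refl/P_inc = |Γ|² = 0.198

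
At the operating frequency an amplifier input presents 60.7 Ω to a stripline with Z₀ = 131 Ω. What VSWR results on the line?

Γ = (60.7 − 131)/(60.7 + 131) = -0.367
VSWR = (1 + 0.367)/(1 − 0.367)

VSWR ≈ 2.16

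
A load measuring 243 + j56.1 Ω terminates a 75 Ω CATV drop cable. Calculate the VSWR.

VSWR ≈ 3.43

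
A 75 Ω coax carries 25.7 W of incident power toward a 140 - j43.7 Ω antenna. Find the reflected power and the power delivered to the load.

P_reflected ≈ 3.28 W; P_delivered ≈ 22.4 W

|Γ| = |(65 − j43.7)/(215 − j43.7)| = 0.357
|Γ|² = 0.127
P_refl = |Γ|²·P_inc = 3.28 W, P_del = (1 − |Γ|²)·P_inc = 22.4 W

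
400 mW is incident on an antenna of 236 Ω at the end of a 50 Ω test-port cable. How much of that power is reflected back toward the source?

Γ = (236 − 50)/(236 + 50) = 0.65
|Γ|² = 0.423
P_refl = |Γ|²·P_inc = 169 mW, P_del = (1 − |Γ|²)·P_inc = 231 mW

P_reflected ≈ 169 mW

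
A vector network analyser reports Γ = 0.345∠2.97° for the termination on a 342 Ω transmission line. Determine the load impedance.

Z_L ≈ 701 + j28.4 Ω

Z_L = Z_0·(1 + Γ)/(1 − Γ) = 342·(1.34 + j0.0179)/(0.655 − j0.0179)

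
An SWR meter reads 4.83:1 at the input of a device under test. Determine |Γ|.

|Γ| ≈ 0.657

|Γ| = (S − 1)/(S + 1) = (4.83 − 1)/(4.83 + 1) = 3.83/5.83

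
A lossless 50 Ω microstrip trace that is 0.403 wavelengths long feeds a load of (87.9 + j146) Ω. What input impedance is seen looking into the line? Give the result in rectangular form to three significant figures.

βl = 2π × 0.403 = 145°
tan(βl) = tan(145°) = -0.698
Z_in = Z_0·(Z_L + jZ_0·tanβl)/(Z_0 + jZ_L·tanβl)
     = 50·(87.9 + j111)/(152 − j61.4)

Z_in ≈ 12.2 + j41.5 Ω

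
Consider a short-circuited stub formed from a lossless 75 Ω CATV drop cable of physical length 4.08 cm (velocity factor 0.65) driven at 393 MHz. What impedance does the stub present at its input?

Z_in ≈ +j42.6 Ω

λ = v/f = 0.65·c / 393 MHz = 0.496 m
βl = 2π·l/λ = 2π × 0.0822 = 29.6°
tan(βl) = 0.568
For a short-circuited stub, Z_in = jZ_0·tan(βl)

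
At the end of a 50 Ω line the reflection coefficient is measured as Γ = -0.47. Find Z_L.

Z_L = Z_0·(1 + Γ)/(1 − Γ) = 50·(0.53)/(1.47)

Z_L ≈ 18 Ω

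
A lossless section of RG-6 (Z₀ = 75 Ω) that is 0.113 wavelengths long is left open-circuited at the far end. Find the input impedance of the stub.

βl = 2π × 0.113 = 40.7°
tan(βl) = 0.86
For an open-circuited stub, Z_in = −jZ_0·cot(βl) = −jZ_0/tan(βl)

Z_in ≈ −j87.3 Ω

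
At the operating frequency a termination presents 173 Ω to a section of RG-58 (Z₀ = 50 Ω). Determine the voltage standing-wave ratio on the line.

VSWR ≈ 3.46

Γ = (173 − 50)/(173 + 50) = 0.552
VSWR = (1 + 0.552)/(1 − 0.552)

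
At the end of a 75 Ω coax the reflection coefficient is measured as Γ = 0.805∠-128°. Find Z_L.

Z_L = Z_0·(1 + Γ)/(1 − Γ) = 75·(0.504 − j0.634)/(1.5 + j0.634)

Z_L ≈ 10 − j36.1 Ω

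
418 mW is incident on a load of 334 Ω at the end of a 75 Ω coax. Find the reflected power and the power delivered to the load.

Γ = (334 − 75)/(334 + 75) = 0.633
|Γ|² = 0.401
P_refl = |Γ|²·P_inc = 168 mW, P_del = (1 − |Γ|²)·P_inc = 250 mW

P_reflected ≈ 168 mW; P_delivered ≈ 250 mW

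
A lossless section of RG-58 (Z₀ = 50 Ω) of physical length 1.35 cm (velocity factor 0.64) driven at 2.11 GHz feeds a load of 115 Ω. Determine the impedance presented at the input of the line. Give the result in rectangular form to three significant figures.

λ = v/f = 0.64·c / 2.11 GHz = 0.091 m
βl = 2π·l/λ = 2π × 0.148 = 53.4°
tan(βl) = tan(53.4°) = 1.35
Z_in = Z_0·(Z_L + jZ_0·tanβl)/(Z_0 + jZ_L·tanβl)
     = 50·(115 + j67.3)/(50 + j155)

Z_in ≈ 30.5 − j27.3 Ω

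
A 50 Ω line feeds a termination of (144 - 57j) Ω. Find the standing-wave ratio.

VSWR ≈ 3.38

Γ = (Z_L − Z_0)/(Z_L + Z_0) = (94 − j57)/(194 − j57)
|Γ| = 110/202 = 0.544
VSWR = (1 + |Γ|)/(1 − |Γ|) = 1.54/0.456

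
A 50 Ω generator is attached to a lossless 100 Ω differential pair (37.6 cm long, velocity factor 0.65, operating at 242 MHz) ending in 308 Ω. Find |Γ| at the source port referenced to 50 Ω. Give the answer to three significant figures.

|Γ| ≈ 0.713

λ = v/f = 0.65·c / 242 MHz = 0.806 m
βl = 2π·l/λ = 2π × 0.467 = 168°
tan(βl) = -0.213
Z_in = Z_0·(Z_L + jZ_0·tanβl)/(Z_0 + jZ_L·tanβl) = 225 + j126 Ω
Γ_s = (Z_in − Z_s)/(Z_in + Z_s) = (175 + j126)/(275 + j126), |Γ_s| = 0.713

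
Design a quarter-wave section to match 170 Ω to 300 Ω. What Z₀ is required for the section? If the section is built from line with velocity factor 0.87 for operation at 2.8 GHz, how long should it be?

Z_qwt = √(Z_0·R_L) = √(300 × 170) = √51000
λ = 0.87·c/f = 0.0932 m, so l = λ/4 = 0.0233 m

Z_qwt ≈ 226 Ω; length ≈ 2.33 cm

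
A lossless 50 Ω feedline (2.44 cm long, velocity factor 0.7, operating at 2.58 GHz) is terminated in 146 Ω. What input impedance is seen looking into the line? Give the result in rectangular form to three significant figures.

λ = v/f = 0.7·c / 2.58 GHz = 0.0814 m
βl = 2π·l/λ = 2π × 0.3 = 108°
tan(βl) = tan(108°) = -3.09
Z_in = Z_0·(Z_L + jZ_0·tanβl)/(Z_0 + jZ_L·tanβl)
     = 50·(146 − j155)/(50 − j452)

Z_in ≈ 18.7 + j14.1 Ω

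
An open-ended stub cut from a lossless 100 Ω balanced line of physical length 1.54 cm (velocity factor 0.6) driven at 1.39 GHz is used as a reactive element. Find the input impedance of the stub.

λ = v/f = 0.6·c / 1.39 GHz = 0.129 m
βl = 2π·l/λ = 2π × 0.119 = 42.8°
tan(βl) = 0.926
For an open-ended stub, Z_in = −jZ_0·cot(βl) = −jZ_0/tan(βl)

Z_in ≈ −j108 Ω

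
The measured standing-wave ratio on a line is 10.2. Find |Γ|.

|Γ| ≈ 0.821

|Γ| = (S − 1)/(S + 1) = (10.2 − 1)/(10.2 + 1) = 9.2/11.2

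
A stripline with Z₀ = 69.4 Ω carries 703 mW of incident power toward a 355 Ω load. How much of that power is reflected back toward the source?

Γ = (355 − 69.4)/(355 + 69.4) = 0.673
|Γ|² = 0.453
P_refl = |Γ|²·P_inc = 318 mW, P_del = (1 − |Γ|²)·P_inc = 385 mW

P_reflected ≈ 318 mW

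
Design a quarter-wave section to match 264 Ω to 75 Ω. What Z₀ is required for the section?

Z_qwt ≈ 141 Ω

Z_qwt = √(Z_0·R_L) = √(75 × 264) = √19800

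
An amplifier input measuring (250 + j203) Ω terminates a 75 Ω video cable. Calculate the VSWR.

Γ = (Z_L − Z_0)/(Z_L + Z_0) = (175 + j203)/(325 + j203)
|Γ| = 268/383 = 0.699
VSWR = (1 + |Γ|)/(1 − |Γ|) = 1.7/0.301

VSWR ≈ 5.65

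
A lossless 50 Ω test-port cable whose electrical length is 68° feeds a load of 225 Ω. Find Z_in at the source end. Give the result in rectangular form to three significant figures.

tan(βl) = tan(68°) = 2.48
Z_in = Z_0·(Z_L + jZ_0·tanβl)/(Z_0 + jZ_L·tanβl)
     = 50·(225 + j124)/(50 + j557)

Z_in ≈ 12.8 − j19.1 Ω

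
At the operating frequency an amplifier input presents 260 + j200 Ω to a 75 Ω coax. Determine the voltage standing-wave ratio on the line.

Γ = (Z_L − Z_0)/(Z_L + Z_0) = (185 + j200)/(335 + j200)
|Γ| = 272/390 = 0.698
VSWR = (1 + |Γ|)/(1 − |Γ|) = 1.7/0.302

VSWR ≈ 5.63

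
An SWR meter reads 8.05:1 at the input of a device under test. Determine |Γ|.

|Γ| ≈ 0.779

|Γ| = (S − 1)/(S + 1) = (8.05 − 1)/(8.05 + 1) = 7.05/9.05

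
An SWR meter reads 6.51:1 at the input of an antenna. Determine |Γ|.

|Γ| ≈ 0.734

|Γ| = (S − 1)/(S + 1) = (6.51 − 1)/(6.51 + 1) = 5.51/7.51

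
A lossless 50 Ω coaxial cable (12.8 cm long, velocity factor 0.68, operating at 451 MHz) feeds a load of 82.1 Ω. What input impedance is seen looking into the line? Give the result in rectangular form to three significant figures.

λ = v/f = 0.68·c / 451 MHz = 0.452 m
βl = 2π·l/λ = 2π × 0.283 = 102°
tan(βl) = tan(102°) = -4.76
Z_in = Z_0·(Z_L + jZ_0·tanβl)/(Z_0 + jZ_L·tanβl)
     = 50·(82.1 − j238)/(50 − j391)

Z_in ≈ 31.3 + j6.51 Ω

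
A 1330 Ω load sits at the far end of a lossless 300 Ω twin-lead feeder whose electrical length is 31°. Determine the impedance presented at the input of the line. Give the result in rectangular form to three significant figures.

tan(βl) = tan(31°) = 0.601
Z_in = Z_0·(Z_L + jZ_0·tanβl)/(Z_0 + jZ_L·tanβl)
     = 300·(1330 + j180)/(300 + j799)

Z_in ≈ 224 − j415 Ω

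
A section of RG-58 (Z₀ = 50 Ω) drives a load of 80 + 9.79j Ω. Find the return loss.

Γ = (30 + j9.79)/(130 + j9.79), |Γ| = 0.242
RL = −20·log₁₀|Γ| = −20·log₁₀(0.242)

RL ≈ 12.3 dB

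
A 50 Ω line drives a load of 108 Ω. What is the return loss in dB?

RL ≈ 8.7 dB

Γ = (108 − 50)/(108 + 50) = 0.367
RL = −20·log₁₀|Γ| = −20·log₁₀(0.367)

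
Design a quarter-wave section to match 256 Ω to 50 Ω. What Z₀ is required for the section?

Z_qwt = √(Z_0·R_L) = √(50 × 256) = √12800

Z_qwt ≈ 113 Ω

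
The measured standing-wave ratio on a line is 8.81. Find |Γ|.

|Γ| = (S − 1)/(S + 1) = (8.81 − 1)/(8.81 + 1) = 7.81/9.81

|Γ| ≈ 0.796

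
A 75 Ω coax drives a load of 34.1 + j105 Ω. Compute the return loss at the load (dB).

Γ = (-40.9 + j105)/(109.1 + j105), |Γ| = 0.744
RL = −20·log₁₀|Γ| = −20·log₁₀(0.744)

RL ≈ 2.57 dB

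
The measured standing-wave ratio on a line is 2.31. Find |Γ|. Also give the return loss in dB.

|Γ| = (S − 1)/(S + 1) = (2.31 − 1)/(2.31 + 1) = 1.31/3.31
RL = −20·log₁₀|Γ| = −20·log₁₀(0.396)

|Γ| ≈ 0.396; return loss ≈ 8.05 dB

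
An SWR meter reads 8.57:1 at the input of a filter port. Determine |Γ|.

|Γ| = (S − 1)/(S + 1) = (8.57 − 1)/(8.57 + 1) = 7.57/9.57

|Γ| ≈ 0.791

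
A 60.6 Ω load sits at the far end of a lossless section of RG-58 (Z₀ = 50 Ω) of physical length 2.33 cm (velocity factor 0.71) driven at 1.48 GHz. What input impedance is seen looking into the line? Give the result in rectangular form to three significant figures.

Z_in ≈ 45.2 − j7.83 Ω

λ = v/f = 0.71·c / 1.48 GHz = 0.144 m
βl = 2π·l/λ = 2π × 0.162 = 58.3°
tan(βl) = tan(58.3°) = 1.62
Z_in = Z_0·(Z_L + jZ_0·tanβl)/(Z_0 + jZ_L·tanβl)
     = 50·(60.6 + j80.9)/(50 + j98.1)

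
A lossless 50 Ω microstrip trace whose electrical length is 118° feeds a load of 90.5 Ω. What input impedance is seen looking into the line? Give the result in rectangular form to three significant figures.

Z_in ≈ 32.6 + j17 Ω

tan(βl) = tan(118°) = -1.88
Z_in = Z_0·(Z_L + jZ_0·tanβl)/(Z_0 + jZ_L·tanβl)
     = 50·(90.5 − j94)/(50 − j170)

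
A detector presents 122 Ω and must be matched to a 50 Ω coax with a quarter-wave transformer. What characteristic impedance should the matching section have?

Z_qwt = √(Z_0·R_L) = √(50 × 122) = √6100

Z_qwt ≈ 78.1 Ω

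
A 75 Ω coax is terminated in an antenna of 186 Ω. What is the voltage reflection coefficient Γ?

Γ = (Z_L − Z_0)/(Z_L + Z_0) = (186 − 75)/(186 + 75) = 111/261

Γ = 0.425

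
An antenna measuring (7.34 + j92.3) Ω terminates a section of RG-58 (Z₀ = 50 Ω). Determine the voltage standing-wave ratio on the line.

VSWR ≈ 30.1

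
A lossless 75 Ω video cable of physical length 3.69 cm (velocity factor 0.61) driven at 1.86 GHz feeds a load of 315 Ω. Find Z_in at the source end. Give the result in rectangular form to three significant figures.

Z_in ≈ 33.8 + j67 Ω

λ = v/f = 0.61·c / 1.86 GHz = 0.0984 m
βl = 2π·l/λ = 2π × 0.375 = 135°
tan(βl) = tan(135°) = -0.999
Z_in = Z_0·(Z_L + jZ_0·tanβl)/(Z_0 + jZ_L·tanβl)
     = 75·(315 − j75)/(75 − j315)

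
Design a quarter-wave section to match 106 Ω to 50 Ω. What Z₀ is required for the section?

Z_qwt = √(Z_0·R_L) = √(50 × 106) = √5300

Z_qwt ≈ 72.8 Ω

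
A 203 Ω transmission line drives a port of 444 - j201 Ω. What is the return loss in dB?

RL ≈ 6.68 dB

Γ = (241 − j201)/(647 − j201), |Γ| = 0.463
RL = −20·log₁₀|Γ| = −20·log₁₀(0.463)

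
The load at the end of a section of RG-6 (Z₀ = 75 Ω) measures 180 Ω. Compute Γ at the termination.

Γ = 0.412

Γ = (Z_L − Z_0)/(Z_L + Z_0) = (180 − 75)/(180 + 75) = 105/255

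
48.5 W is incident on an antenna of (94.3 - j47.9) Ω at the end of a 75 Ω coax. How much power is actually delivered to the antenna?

P_delivered ≈ 44.3 W

|Γ| = |(19.3 − j47.9)/(169.3 − j47.9)| = 0.294
|Γ|² = 0.0861
P_refl = |Γ|²·P_inc = 4.18 W, P_del = (1 − |Γ|²)·P_inc = 44.3 W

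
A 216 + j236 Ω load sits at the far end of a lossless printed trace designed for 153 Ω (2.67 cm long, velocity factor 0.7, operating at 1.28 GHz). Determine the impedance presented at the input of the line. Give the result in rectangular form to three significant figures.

Z_in ≈ 104 − j162 Ω

λ = v/f = 0.7·c / 1.28 GHz = 0.164 m
βl = 2π·l/λ = 2π × 0.163 = 58.6°
tan(βl) = tan(58.6°) = 1.64
Z_in = Z_0·(Z_L + jZ_0·tanβl)/(Z_0 + jZ_L·tanβl)
     = 153·(216 + j487)/(-233 + j354)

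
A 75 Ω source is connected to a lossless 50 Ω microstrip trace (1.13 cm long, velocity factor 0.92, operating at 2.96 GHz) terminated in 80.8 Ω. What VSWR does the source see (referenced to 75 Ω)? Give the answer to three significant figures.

VSWR ≈ 1.86

λ = v/f = 0.92·c / 2.96 GHz = 0.0932 m
βl = 2π·l/λ = 2π × 0.121 = 43.6°
tan(βl) = 0.953
Z_in = Z_0·(Z_L + jZ_0·tanβl)/(Z_0 + jZ_L·tanβl) = 45.7 − j22.8 Ω
Γ_s = (Z_in − Z_s)/(Z_in + Z_s) = (-29.3 − j22.8)/(121 − j22.8), |Γ_s| = 0.302
VSWR = (1 + |Γ_s|)/(1 − |Γ_s|)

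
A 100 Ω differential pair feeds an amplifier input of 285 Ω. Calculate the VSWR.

VSWR ≈ 2.85

For a purely resistive load, VSWR = R_L/Z_0 or Z_0/R_L (whichever > 1) = 285/100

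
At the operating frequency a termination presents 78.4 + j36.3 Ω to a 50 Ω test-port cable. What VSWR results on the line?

VSWR ≈ 2.06

Γ = (Z_L − Z_0)/(Z_L + Z_0) = (28.4 + j36.3)/(128.4 + j36.3)
|Γ| = 46.1/133 = 0.345
VSWR = (1 + |Γ|)/(1 − |Γ|) = 1.35/0.655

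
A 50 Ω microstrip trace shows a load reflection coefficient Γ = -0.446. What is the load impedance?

Z_L ≈ 19.2 Ω

Z_L = Z_0·(1 + Γ)/(1 − Γ) = 50·(0.554)/(1.45)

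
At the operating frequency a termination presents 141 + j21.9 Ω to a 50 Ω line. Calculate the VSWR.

Γ = (Z_L − Z_0)/(Z_L + Z_0) = (91 + j21.9)/(191 + j21.9)
|Γ| = 93.6/192 = 0.487
VSWR = (1 + |Γ|)/(1 − |Γ|) = 1.49/0.513

VSWR ≈ 2.9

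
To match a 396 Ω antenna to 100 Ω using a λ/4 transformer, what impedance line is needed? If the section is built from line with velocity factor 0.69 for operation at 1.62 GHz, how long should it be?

Z_qwt = √(Z_0·R_L) = √(100 × 396) = √39600
λ = 0.69·c/f = 0.128 m, so l = λ/4 = 0.0319 m

Z_qwt ≈ 199 Ω; length ≈ 3.19 cm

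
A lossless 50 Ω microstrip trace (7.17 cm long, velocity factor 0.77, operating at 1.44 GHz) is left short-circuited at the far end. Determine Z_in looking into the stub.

λ = v/f = 0.77·c / 1.44 GHz = 0.16 m
βl = 2π·l/λ = 2π × 0.447 = 161°
tan(βl) = -0.346
For a short-circuited stub, Z_in = jZ_0·tan(βl)

Z_in ≈ −j17.3 Ω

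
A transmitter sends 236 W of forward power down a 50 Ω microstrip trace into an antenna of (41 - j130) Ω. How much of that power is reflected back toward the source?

P_reflected ≈ 159 W

|Γ| = |(-9 − j130)/(91 − j130)| = 0.821
|Γ|² = 0.674
P_refl = |Γ|²·P_inc = 159 W, P_del = (1 − |Γ|²)·P_inc = 76.9 W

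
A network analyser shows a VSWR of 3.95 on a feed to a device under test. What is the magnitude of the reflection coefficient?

|Γ| ≈ 0.596

|Γ| = (S − 1)/(S + 1) = (3.95 − 1)/(3.95 + 1) = 2.95/4.95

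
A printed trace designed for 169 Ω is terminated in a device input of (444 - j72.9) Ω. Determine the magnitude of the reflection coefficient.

|Γ| ≈ 0.461

Γ = (Z_L − Z_0)/(Z_L + Z_0) = (275 − j72.9)/(613 − j72.9)
|Γ| = 284/617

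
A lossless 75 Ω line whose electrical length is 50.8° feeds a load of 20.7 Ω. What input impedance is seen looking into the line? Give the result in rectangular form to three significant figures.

Z_in ≈ 46.5 + j76.2 Ω

tan(βl) = tan(50.8°) = 1.23
Z_in = Z_0·(Z_L + jZ_0·tanβl)/(Z_0 + jZ_L·tanβl)
     = 75·(20.7 + j92)/(75 + j25.4)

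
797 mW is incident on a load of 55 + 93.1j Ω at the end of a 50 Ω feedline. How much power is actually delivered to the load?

P_delivered ≈ 445 mW

|Γ| = |(5 + j93.1)/(105 + j93.1)| = 0.664
|Γ|² = 0.441
P_refl = |Γ|²·P_inc = 352 mW, P_del = (1 − |Γ|²)·P_inc = 445 mW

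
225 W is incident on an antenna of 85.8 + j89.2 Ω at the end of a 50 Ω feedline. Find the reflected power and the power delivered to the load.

|Γ| = |(35.8 + j89.2)/(135.8 + j89.2)| = 0.592
|Γ|² = 0.35
P_refl = |Γ|²·P_inc = 78.7 W, P_del = (1 − |Γ|²)·P_inc = 146 W

P_reflected ≈ 78.7 W; P_delivered ≈ 146 W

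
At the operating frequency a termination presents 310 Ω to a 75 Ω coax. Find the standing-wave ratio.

Γ = (310 − 75)/(310 + 75) = 0.61
VSWR = (1 + 0.61)/(1 − 0.61)

VSWR ≈ 4.13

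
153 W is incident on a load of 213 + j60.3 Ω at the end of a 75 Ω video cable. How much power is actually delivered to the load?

P_delivered ≈ 113 W

|Γ| = |(138 + j60.3)/(288 + j60.3)| = 0.512
|Γ|² = 0.262
P_refl = |Γ|²·P_inc = 40.1 W, P_del = (1 − |Γ|²)·P_inc = 113 W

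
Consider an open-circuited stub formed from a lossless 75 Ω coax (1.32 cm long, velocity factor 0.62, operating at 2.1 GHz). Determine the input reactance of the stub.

X_in ≈ -55.2 Ω (capacitive)

λ = v/f = 0.62·c / 2.1 GHz = 0.0886 m
βl = 2π·l/λ = 2π × 0.149 = 53.7°
tan(βl) = 1.36
For an open-circuited stub, Z_in = −jZ_0·cot(βl) = −jZ_0/tan(βl)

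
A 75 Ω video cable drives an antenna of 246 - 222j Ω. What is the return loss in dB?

Γ = (171 − j222)/(321 − j222), |Γ| = 0.718
RL = −20·log₁₀|Γ| = −20·log₁₀(0.718)

RL ≈ 2.88 dB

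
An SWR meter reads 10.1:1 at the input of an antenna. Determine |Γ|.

|Γ| ≈ 0.82

|Γ| = (S − 1)/(S + 1) = (10.1 − 1)/(10.1 + 1) = 9.1/11.1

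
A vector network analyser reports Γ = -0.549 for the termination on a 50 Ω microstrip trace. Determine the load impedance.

Z_L ≈ 14.6 Ω

Z_L = Z_0·(1 + Γ)/(1 − Γ) = 50·(0.451)/(1.55)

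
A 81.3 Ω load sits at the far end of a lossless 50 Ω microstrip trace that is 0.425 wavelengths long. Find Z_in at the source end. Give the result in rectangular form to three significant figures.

βl = 2π × 0.425 = 153°
tan(βl) = tan(153°) = -0.51
Z_in = Z_0·(Z_L + jZ_0·tanβl)/(Z_0 + jZ_L·tanβl)
     = 50·(81.3 − j25.5)/(50 − j41.4)

Z_in ≈ 60.7 + j24.8 Ω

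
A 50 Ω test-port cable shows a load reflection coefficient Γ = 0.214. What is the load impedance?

Z_L = Z_0·(1 + Γ)/(1 − Γ) = 50·(1.21)/(0.786)

Z_L ≈ 77.2 Ω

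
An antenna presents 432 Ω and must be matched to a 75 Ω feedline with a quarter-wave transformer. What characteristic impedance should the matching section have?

Z_qwt ≈ 180 Ω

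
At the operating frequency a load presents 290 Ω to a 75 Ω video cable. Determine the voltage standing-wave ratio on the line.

VSWR ≈ 3.87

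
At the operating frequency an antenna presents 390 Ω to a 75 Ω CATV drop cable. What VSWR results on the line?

VSWR ≈ 5.2

Γ = (390 − 75)/(390 + 75) = 0.677
VSWR = (1 + 0.677)/(1 − 0.677)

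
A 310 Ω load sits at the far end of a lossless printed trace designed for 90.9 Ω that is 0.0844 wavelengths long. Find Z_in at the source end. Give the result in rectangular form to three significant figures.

Z_in ≈ 83.3 − j113 Ω

βl = 2π × 0.0844 = 30.4°
tan(βl) = tan(30.4°) = 0.586
Z_in = Z_0·(Z_L + jZ_0·tanβl)/(Z_0 + jZ_L·tanβl)
     = 90.9·(310 + j53.3)/(90.9 + j182)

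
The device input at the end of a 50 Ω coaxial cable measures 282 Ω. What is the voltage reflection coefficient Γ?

Γ = (Z_L − Z_0)/(Z_L + Z_0) = (282 − 50)/(282 + 50) = 232/332

Γ = 0.699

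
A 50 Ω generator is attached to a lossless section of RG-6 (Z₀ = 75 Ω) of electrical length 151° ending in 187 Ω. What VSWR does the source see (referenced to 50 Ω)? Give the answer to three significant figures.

VSWR ≈ 3.29

tan(βl) = -0.554
Z_in = Z_0·(Z_L + jZ_0·tanβl)/(Z_0 + jZ_L·tanβl) = 84 + j74.5 Ω
Γ_s = (Z_in − Z_s)/(Z_in + Z_s) = (34 + j74.5)/(134 + j74.5), |Γ_s| = 0.534
VSWR = (1 + |Γ_s|)/(1 − |Γ_s|)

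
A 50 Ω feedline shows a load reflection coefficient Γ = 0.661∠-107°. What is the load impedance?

Z_L ≈ 15.4 − j34.7 Ω

Z_L = Z_0·(1 + Γ)/(1 − Γ) = 50·(0.807 − j0.632)/(1.19 + j0.632)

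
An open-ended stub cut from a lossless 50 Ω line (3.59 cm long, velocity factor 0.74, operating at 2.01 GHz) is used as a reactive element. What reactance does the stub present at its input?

λ = v/f = 0.74·c / 2.01 GHz = 0.11 m
βl = 2π·l/λ = 2π × 0.325 = 117°
tan(βl) = -1.96
For an open-ended stub, Z_in = −jZ_0·cot(βl) = −jZ_0/tan(βl)

X_in ≈ 25.5 Ω (inductive)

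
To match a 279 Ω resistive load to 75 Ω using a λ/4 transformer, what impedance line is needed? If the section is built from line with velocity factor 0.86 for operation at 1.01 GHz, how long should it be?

Z_qwt = √(Z_0·R_L) = √(75 × 279) = √20920
λ = 0.86·c/f = 0.255 m, so l = λ/4 = 0.0639 m

Z_qwt ≈ 145 Ω; length ≈ 6.39 cm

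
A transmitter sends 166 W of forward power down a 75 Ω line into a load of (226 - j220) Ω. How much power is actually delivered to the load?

P_delivered ≈ 81 W

|Γ| = |(151 − j220)/(301 − j220)| = 0.716
|Γ|² = 0.512
P_refl = |Γ|²·P_inc = 85 W, P_del = (1 − |Γ|²)·P_inc = 81 W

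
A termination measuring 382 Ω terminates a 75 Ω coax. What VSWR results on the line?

Γ = (382 − 75)/(382 + 75) = 0.672
VSWR = (1 + 0.672)/(1 − 0.672)

VSWR ≈ 5.09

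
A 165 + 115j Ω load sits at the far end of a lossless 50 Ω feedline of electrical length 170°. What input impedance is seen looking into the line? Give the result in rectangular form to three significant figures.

tan(βl) = tan(170°) = -0.176
Z_in = Z_0·(Z_L + jZ_0·tanβl)/(Z_0 + jZ_L·tanβl)
     = 50·(165 + j106)/(70.3 − j29.1)

Z_in ≈ 73.5 + j106 Ω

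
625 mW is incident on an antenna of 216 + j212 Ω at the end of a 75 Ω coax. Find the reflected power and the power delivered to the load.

|Γ| = |(141 + j212)/(291 + j212)| = 0.707
|Γ|² = 0.5
P_refl = |Γ|²·P_inc = 313 mW, P_del = (1 − |Γ|²)·P_inc = 312 mW

P_reflected ≈ 313 mW; P_delivered ≈ 312 mW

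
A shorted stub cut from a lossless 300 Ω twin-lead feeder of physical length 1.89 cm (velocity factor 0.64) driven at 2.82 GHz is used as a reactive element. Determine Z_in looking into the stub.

λ = v/f = 0.64·c / 2.82 GHz = 0.0681 m
βl = 2π·l/λ = 2π × 0.278 = 99.9°
tan(βl) = -5.71
For a shorted stub, Z_in = jZ_0·tan(βl)

Z_in ≈ −j1710 Ω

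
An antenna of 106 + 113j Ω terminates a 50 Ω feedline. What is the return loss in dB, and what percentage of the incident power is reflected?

Γ = (56 + j113)/(156 + j113), |Γ| = 0.655
RL = −20·log₁₀(0.655) = 3.68 dB
P_refl/P_inc = |Γ|² = 0.429

RL ≈ 3.68 dB; 42.9% of incident power reflected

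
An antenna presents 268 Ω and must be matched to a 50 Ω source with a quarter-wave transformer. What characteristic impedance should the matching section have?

Z_qwt = √(Z_0·R_L) = √(50 × 268) = √13400

Z_qwt ≈ 116 Ω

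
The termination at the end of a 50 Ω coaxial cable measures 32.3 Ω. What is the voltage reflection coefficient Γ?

Γ = (Z_L − Z_0)/(Z_L + Z_0) = (32.3 − 50)/(32.3 + 50) = -17.7/82.3

Γ = -0.215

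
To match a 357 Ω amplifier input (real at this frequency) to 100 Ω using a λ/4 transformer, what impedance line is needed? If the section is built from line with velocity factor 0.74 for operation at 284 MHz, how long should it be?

Z_qwt = √(Z_0·R_L) = √(100 × 357) = √35700
λ = 0.74·c/f = 0.782 m, so l = λ/4 = 0.195 m

Z_qwt ≈ 189 Ω; length ≈ 19.5 cm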